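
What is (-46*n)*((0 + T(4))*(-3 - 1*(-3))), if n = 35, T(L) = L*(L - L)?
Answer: 0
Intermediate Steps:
T(L) = 0 (T(L) = L*0 = 0)
(-46*n)*((0 + T(4))*(-3 - 1*(-3))) = (-46*35)*((0 + 0)*(-3 - 1*(-3))) = -0*(-3 + 3) = -0*0 = -1610*0 = 0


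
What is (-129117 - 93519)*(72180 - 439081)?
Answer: 81685371036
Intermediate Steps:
(-129117 - 93519)*(72180 - 439081) = -222636*(-366901) = 81685371036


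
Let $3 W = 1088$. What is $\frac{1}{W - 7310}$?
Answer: $- \frac{3}{20842} \approx -0.00014394$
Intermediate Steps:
$W = \frac{1088}{3}$ ($W = \frac{1}{3} \cdot 1088 = \frac{1088}{3} \approx 362.67$)
$\frac{1}{W - 7310} = \frac{1}{\frac{1088}{3} - 7310} = \frac{1}{- \frac{20842}{3}} = - \frac{3}{20842}$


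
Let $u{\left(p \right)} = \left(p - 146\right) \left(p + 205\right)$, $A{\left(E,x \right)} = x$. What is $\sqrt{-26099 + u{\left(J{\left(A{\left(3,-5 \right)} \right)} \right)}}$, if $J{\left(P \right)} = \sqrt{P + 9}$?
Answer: $i \sqrt{55907} \approx 236.45 i$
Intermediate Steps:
$J{\left(P \right)} = \sqrt{9 + P}$
$u{\left(p \right)} = \left(-146 + p\right) \left(205 + p\right)$
$\sqrt{-26099 + u{\left(J{\left(A{\left(3,-5 \right)} \right)} \right)}} = \sqrt{-26099 + \left(-29930 + \left(\sqrt{9 - 5}\right)^{2} + 59 \sqrt{9 - 5}\right)} = \sqrt{-26099 + \left(-29930 + \left(\sqrt{4}\right)^{2} + 59 \sqrt{4}\right)} = \sqrt{-26099 + \left(-29930 + 2^{2} + 59 \cdot 2\right)} = \sqrt{-26099 + \left(-29930 + 4 + 118\right)} = \sqrt{-26099 - 29808} = \sqrt{-55907} = i \sqrt{55907}$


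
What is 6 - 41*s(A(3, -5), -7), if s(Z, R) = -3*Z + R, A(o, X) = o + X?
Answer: 47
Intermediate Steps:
A(o, X) = X + o
s(Z, R) = R - 3*Z
6 - 41*s(A(3, -5), -7) = 6 - 41*(-7 - 3*(-5 + 3)) = 6 - 41*(-7 - 3*(-2)) = 6 - 41*(-7 + 6) = 6 - 41*(-1) = 6 + 41 = 47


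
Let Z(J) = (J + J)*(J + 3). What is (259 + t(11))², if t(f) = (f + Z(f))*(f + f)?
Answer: 52954729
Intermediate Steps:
Z(J) = 2*J*(3 + J) (Z(J) = (2*J)*(3 + J) = 2*J*(3 + J))
t(f) = 2*f*(f + 2*f*(3 + f)) (t(f) = (f + 2*f*(3 + f))*(f + f) = (f + 2*f*(3 + f))*(2*f) = 2*f*(f + 2*f*(3 + f)))
(259 + t(11))² = (259 + 11²*(14 + 4*11))² = (259 + 121*(14 + 44))² = (259 + 121*58)² = (259 + 7018)² = 7277² = 52954729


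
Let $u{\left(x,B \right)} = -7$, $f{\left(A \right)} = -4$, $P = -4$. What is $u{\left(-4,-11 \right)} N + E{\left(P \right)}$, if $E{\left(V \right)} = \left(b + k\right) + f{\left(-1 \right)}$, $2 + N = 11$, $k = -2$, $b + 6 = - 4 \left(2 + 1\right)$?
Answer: $-87$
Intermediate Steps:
$b = -18$ ($b = -6 - 4 \left(2 + 1\right) = -6 - 12 = -18$)
$N = 9$ ($N = -2 + 11 = 9$)
$E{\left(V \right)} = -24$ ($E{\left(V \right)} = \left(-18 - 2\right) - 4 = -20 - 4 = -24$)
$u{\left(-4,-11 \right)} N + E{\left(P \right)} = \left(-7\right) 9 - 24 = -63 - 24 = -87$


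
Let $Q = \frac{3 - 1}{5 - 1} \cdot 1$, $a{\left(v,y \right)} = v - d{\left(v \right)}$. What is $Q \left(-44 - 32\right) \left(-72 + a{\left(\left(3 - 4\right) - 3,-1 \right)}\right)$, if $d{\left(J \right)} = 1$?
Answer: $2926$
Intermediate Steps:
$a{\left(v,y \right)} = -1 + v$ ($a{\left(v,y \right)} = v - 1 = -1 + v$)
$Q = \frac{1}{2}$ ($Q = \frac{2}{4} \cdot 1 = 2 \cdot \frac{1}{4} \cdot 1 = \frac{1}{2} \cdot 1 = \frac{1}{2} \approx 0.5$)
$Q \left(-44 - 32\right) \left(-72 + a{\left(\left(3 - 4\right) - 3,-1 \right)}\right) = \frac{\left(-44 - 32\right) \left(-72 + \left(-1 + \left(\left(3 - 4\right) - 3\right)\right)\right)}{2} = \frac{\left(-76\right) \left(-72 - 5\right)}{2} = \frac{\left(-76\right) \left(-77\right)}{2} = \frac{1}{2} \cdot 5852 = 2926$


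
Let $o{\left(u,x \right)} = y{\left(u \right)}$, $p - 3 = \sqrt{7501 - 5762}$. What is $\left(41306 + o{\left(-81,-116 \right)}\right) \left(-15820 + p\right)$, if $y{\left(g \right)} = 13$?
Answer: $-653542623 + 41319 \sqrt{1739} \approx -6.5182 \cdot 10^{8}$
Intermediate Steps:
$p = 3 + \sqrt{1739}$ ($p = 3 + \sqrt{7501 - 5762} = 3 + \sqrt{1739} \approx 44.701$)
$o{\left(u,x \right)} = 13$
$\left(41306 + o{\left(-81,-116 \right)}\right) \left(-15820 + p\right) = \left(41306 + 13\right) \left(-15820 + \left(3 + \sqrt{1739}\right)\right) = 41319 \left(-15817 + \sqrt{1739}\right) = -653542623 + 41319 \sqrt{1739}$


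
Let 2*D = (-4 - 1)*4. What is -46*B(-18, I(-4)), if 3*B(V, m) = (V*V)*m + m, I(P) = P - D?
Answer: -29900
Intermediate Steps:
D = -10 (D = ((-4 - 1)*4)/2 = (-5*4)/2 = (1/2)*(-20) = -10)
I(P) = 10 + P (I(P) = P - 1*(-10) = P + 10 = 10 + P)
B(V, m) = m/3 + m*V**2/3 (B(V, m) = ((V*V)*m + m)/3 = (V**2*m + m)/3 = (m*V**2 + m)/3 = (m + m*V**2)/3 = m/3 + m*V**2/3)
-46*B(-18, I(-4)) = -46*(10 - 4)*(1 + (-18)**2)/3 = -46*6*(1 + 324)/3 = -46*6*325/3 = -46*650 = -29900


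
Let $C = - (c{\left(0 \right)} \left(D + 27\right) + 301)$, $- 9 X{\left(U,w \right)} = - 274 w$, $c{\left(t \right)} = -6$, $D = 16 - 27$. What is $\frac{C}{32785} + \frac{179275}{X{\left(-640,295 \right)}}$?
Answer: $\frac{2115248309}{106000462} \approx 19.955$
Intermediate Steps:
$D = -11$
$X{\left(U,w \right)} = \frac{274 w}{9}$ ($X{\left(U,w \right)} = - \frac{\left(-274\right) w}{9} = \frac{274 w}{9}$)
$C = -205$ ($C = - (- 6 \left(-11 + 27\right) + 301) = - (\left(-6\right) 16 + 301) = - (-96 + 301) = \left(-1\right) 205 = -205$)
$\frac{C}{32785} + \frac{179275}{X{\left(-640,295 \right)}} = - \frac{205}{32785} + \frac{179275}{\frac{274}{9} \cdot 295} = \left(-205\right) \frac{1}{32785} + \frac{179275}{\frac{80830}{9}} = - \frac{41}{6557} + 179275 \cdot \frac{9}{80830} = - \frac{41}{6557} + \frac{322695}{16166} = \frac{2115248309}{106000462}$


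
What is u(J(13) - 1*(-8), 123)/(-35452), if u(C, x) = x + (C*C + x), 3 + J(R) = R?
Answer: -285/17726 ≈ -0.016078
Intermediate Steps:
J(R) = -3 + R
u(C, x) = C² + 2*x (u(C, x) = x + (C² + x) = x + (x + C²) = C² + 2*x)
u(J(13) - 1*(-8), 123)/(-35452) = (((-3 + 13) - 1*(-8))² + 2*123)/(-35452) = ((10 + 8)² + 246)*(-1/35452) = (18² + 246)*(-1/35452) = (324 + 246)*(-1/35452) = 570*(-1/35452) = -285/17726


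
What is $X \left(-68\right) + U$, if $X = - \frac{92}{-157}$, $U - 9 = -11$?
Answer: $- \frac{6570}{157} \approx -41.847$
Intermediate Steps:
$U = -2$ ($U = 9 - 11 = -2$)
$X = \frac{92}{157}$ ($X = \left(-92\right) \left(- \frac{1}{157}\right) = \frac{92}{157} \approx 0.58599$)
$X \left(-68\right) + U = \frac{92}{157} \left(-68\right) - 2 = - \frac{6256}{157} - 2 = - \frac{6570}{157}$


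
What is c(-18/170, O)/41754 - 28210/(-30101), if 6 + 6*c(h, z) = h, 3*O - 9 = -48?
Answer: 6459175817/6892332780 ≈ 0.93715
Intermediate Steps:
O = -13 (O = 3 + (⅓)*(-48) = 3 - 16 = -13)
c(h, z) = -1 + h/6
c(-18/170, O)/41754 - 28210/(-30101) = (-1 + (-18/170)/6)/41754 - 28210/(-30101) = (-1 + (-18*1/170)/6)*(1/41754) - 28210*(-1/30101) = (-1 + (⅙)*(-9/85))*(1/41754) + 910/971 = (-1 - 3/170)*(1/41754) + 910/971 = -173/170*1/41754 + 910/971 = -173/7098180 + 910/971 = 6459175817/6892332780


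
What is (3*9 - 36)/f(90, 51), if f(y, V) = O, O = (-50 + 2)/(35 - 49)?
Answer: -21/8 ≈ -2.6250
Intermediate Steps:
O = 24/7 (O = -48/(-14) = -48*(-1/14) = 24/7 ≈ 3.4286)
f(y, V) = 24/7
(3*9 - 36)/f(90, 51) = (3*9 - 36)/(24/7) = (27 - 36)*(7/24) = -9*7/24 = -21/8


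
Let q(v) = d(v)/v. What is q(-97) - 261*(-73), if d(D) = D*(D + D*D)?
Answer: 28365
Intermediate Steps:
d(D) = D*(D + D**2)
q(v) = v*(1 + v) (q(v) = (v**2*(1 + v))/v = v*(1 + v))
q(-97) - 261*(-73) = -97*(1 - 97) - 261*(-73) = -97*(-96) - 1*(-19053) = 9312 + 19053 = 28365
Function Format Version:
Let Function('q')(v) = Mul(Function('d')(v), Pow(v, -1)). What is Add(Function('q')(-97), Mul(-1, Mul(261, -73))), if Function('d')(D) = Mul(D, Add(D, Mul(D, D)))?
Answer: 28365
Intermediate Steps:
Function('d')(D) = Mul(D, Add(D, Pow(D, 2)))
Function('q')(v) = Mul(v, Add(1, v)) (Function('q')(v) = Mul(Mul(Pow(v, 2), Add(1, v)), Pow(v, -1)) = Mul(v, Add(1, v)))
Add(Function('q')(-97), Mul(-1, Mul(261, -73))) = Add(Mul(-97, Add(1, -97)), Mul(-1, Mul(261, -73))) = Add(Mul(-97, -96), Mul(-1, -19053)) = Add(9312, 19053) = 28365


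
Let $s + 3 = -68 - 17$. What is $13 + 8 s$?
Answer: $-691$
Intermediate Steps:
$s = -88$ ($s = -3 - 85 = -88$)
$13 + 8 s = 13 + 8 \left(-88\right) = 13 - 704 = -691$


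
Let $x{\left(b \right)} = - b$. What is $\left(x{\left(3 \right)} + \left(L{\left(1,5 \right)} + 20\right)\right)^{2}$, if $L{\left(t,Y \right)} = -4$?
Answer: $169$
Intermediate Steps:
$\left(x{\left(3 \right)} + \left(L{\left(1,5 \right)} + 20\right)\right)^{2} = \left(\left(-1\right) 3 + \left(-4 + 20\right)\right)^{2} = \left(-3 + 16\right)^{2} = 13^{2} = 169$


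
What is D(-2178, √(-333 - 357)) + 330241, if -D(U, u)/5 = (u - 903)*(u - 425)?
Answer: -1585184 + 6640*I*√690 ≈ -1.5852e+6 + 1.7442e+5*I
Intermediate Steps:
D(U, u) = -5*(-903 + u)*(-425 + u) (D(U, u) = -5*(u - 903)*(u - 425) = -5*(-903 + u)*(-425 + u))
D(-2178, √(-333 - 357)) + 330241 = (-1918875 - 5*(√(-333 - 357))² + 6640*√(-333 - 357)) + 330241 = (-1918875 - 5*(√(-690))² + 6640*√(-690)) + 330241 = (-1918875 - 5*(I*√690)² + 6640*(I*√690)) + 330241 = (-1918875 - 5*(-690) + 6640*I*√690) + 330241 = (-1918875 + 3450 + 6640*I*√690) + 330241 = (-1915425 + 6640*I*√690) + 330241 = -1585184 + 6640*I*√690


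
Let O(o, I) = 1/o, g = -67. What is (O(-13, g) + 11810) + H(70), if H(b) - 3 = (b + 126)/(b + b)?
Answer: 767931/65 ≈ 11814.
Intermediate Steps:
H(b) = 3 + (126 + b)/(2*b) (H(b) = 3 + (b + 126)/(b + b) = 3 + (126 + b)/((2*b)) = 3 + (126 + b)*(1/(2*b)) = 3 + (126 + b)/(2*b))
(O(-13, g) + 11810) + H(70) = (1/(-13) + 11810) + (7/2 + 63/70) = (-1/13 + 11810) + (7/2 + 63*(1/70)) = 153529/13 + (7/2 + 9/10) = 153529/13 + 22/5 = 767931/65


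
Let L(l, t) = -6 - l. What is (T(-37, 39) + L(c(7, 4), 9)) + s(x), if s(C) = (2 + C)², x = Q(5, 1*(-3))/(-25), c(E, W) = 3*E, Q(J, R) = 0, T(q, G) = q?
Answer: -60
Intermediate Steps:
x = 0 (x = 0/(-25) = 0*(-1/25) = 0)
(T(-37, 39) + L(c(7, 4), 9)) + s(x) = (-37 + (-6 - 3*7)) + (2 + 0)² = (-37 + (-6 - 1*21)) + 2² = (-37 + (-6 - 21)) + 4 = (-37 - 27) + 4 = -64 + 4 = -60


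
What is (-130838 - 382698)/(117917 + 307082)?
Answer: -513536/424999 ≈ -1.2083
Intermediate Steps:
(-130838 - 382698)/(117917 + 307082) = -513536/424999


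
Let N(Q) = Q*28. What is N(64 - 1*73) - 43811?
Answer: -44063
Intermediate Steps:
N(Q) = 28*Q
N(64 - 1*73) - 43811 = 28*(64 - 1*73) - 43811 = 28*(64 - 73) - 43811 = 28*(-9) - 43811 = -252 - 43811 = -44063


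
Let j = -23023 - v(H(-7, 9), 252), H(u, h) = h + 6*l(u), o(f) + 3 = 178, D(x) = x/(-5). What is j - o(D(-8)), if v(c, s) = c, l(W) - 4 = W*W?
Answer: -23525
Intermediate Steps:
l(W) = 4 + W² (l(W) = 4 + W*W = 4 + W²)
D(x) = -x/5 (D(x) = x*(-⅕) = -x/5)
o(f) = 175 (o(f) = -3 + 178 = 175)
H(u, h) = 24 + h + 6*u² (H(u, h) = h + 6*(4 + u²) = h + (24 + 6*u²) = 24 + h + 6*u²)
j = -23350 (j = -23023 - (24 + 9 + 6*(-7)²) = -23023 - (24 + 9 + 6*49) = -23023 - (24 + 9 + 294) = -23023 - 1*327 = -23023 - 327 = -23350)
j - o(D(-8)) = -23350 - 1*175 = -23350 - 175 = -23525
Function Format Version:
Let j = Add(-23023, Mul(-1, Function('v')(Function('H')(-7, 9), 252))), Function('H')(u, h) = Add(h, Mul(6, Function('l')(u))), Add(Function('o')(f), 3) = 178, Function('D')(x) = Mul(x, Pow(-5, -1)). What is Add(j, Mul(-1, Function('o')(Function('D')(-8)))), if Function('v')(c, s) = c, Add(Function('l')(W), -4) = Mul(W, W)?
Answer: -23525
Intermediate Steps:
Function('l')(W) = Add(4, Pow(W, 2)) (Function('l')(W) = Add(4, Mul(W, W)) = Add(4, Pow(W, 2)))
Function('D')(x) = Mul(Rational(-1, 5), x) (Function('D')(x) = Mul(x, Rational(-1, 5)) = Mul(Rational(-1, 5), x))
Function('o')(f) = 175 (Function('o')(f) = Add(-3, 178) = 175)
Function('H')(u, h) = Add(24, h, Mul(6, Pow(u, 2))) (Function('H')(u, h) = Add(h, Mul(6, Add(4, Pow(u, 2)))) = Add(h, Add(24, Mul(6, Pow(u, 2)))) = Add(24, h, Mul(6, Pow(u, 2))))
j = -23350 (j = Add(-23023, Mul(-1, Add(24, 9, Mul(6, Pow(-7, 2))))) = Add(-23023, Mul(-1, Add(24, 9, Mul(6, 49)))) = Add(-23023, Mul(-1, Add(24, 9, 294))) = Add(-23023, Mul(-1, 327)) = Add(-23023, -327) = -23350)
Add(j, Mul(-1, Function('o')(Function('D')(-8)))) = Add(-23350, Mul(-1, 175)) = Add(-23350, -175) = -23525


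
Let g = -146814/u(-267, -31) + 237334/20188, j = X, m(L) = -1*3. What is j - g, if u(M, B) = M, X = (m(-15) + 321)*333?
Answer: 94627027669/898366 ≈ 1.0533e+5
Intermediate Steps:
m(L) = -3
X = 105894 (X = (-3 + 321)*333 = 318*333 = 105894)
j = 105894
g = 504541535/898366 (g = -146814/(-267) + 237334/20188 = -146814*(-1/267) + 237334*(1/20188) = 48938/89 + 118667/10094 = 504541535/898366 ≈ 561.62)
j - g = 105894 - 1*504541535/898366 = 105894 - 504541535/898366 = 94627027669/898366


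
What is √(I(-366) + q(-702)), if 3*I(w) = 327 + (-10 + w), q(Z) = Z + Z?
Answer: I*√12783/3 ≈ 37.687*I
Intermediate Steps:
q(Z) = 2*Z
I(w) = 317/3 + w/3 (I(w) = (327 + (-10 + w))/3 = (317 + w)/3 = 317/3 + w/3)
√(I(-366) + q(-702)) = √((317/3 + (⅓)*(-366)) + 2*(-702)) = √((317/3 - 122) - 1404) = √(-49/3 - 1404) = √(-4261/3) = I*√12783/3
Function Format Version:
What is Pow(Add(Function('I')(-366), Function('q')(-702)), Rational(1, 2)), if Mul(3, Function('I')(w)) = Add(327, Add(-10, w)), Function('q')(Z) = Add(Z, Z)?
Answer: Mul(Rational(1, 3), I, Pow(12783, Rational(1, 2))) ≈ Mul(37.687, I)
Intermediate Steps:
Function('q')(Z) = Mul(2, Z)
Function('I')(w) = Add(Rational(317, 3), Mul(Rational(1, 3), w)) (Function('I')(w) = Mul(Rational(1, 3), Add(327, Add(-10, w))) = Mul(Rational(1, 3), Add(317, w)) = Add(Rational(317, 3), Mul(Rational(1, 3), w)))
Pow(Add(Function('I')(-366), Function('q')(-702)), Rational(1, 2)) = Pow(Add(Add(Rational(317, 3), Mul(Rational(1, 3), -366)), Mul(2, -702)), Rational(1, 2)) = Pow(Add(Add(Rational(317, 3), -122), -1404), Rational(1, 2)) = Pow(Add(Rational(-49, 3), -1404), Rational(1, 2)) = Pow(Rational(-4261, 3), Rational(1, 2)) = Mul(Rational(1, 3), I, Pow(12783, Rational(1, 2)))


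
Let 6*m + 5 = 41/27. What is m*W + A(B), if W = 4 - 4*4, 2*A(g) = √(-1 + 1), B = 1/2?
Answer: 188/27 ≈ 6.9630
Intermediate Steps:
m = -47/81 (m = -⅚ + (41/27)/6 = -⅚ + (41*(1/27))/6 = -⅚ + (⅙)*(41/27) = -⅚ + 41/162 = -47/81 ≈ -0.58025)
B = ½ ≈ 0.50000
A(g) = 0 (A(g) = √(-1 + 1)/2 = √0/2 = (½)*0 = 0)
W = -12 (W = 4 - 16 = -12)
m*W + A(B) = -47/81*(-12) + 0 = 188/27 + 0 = 188/27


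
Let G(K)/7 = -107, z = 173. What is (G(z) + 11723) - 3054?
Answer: 7920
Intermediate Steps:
G(K) = -749 (G(K) = 7*(-107) = -749)
(G(z) + 11723) - 3054 = (-749 + 11723) - 3054 = 10974 - 3054 = 7920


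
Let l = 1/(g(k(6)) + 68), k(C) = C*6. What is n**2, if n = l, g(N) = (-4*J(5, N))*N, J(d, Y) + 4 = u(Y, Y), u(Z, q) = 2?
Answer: 1/126736 ≈ 7.8904e-6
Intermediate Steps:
k(C) = 6*C
J(d, Y) = -2 (J(d, Y) = -4 + 2 = -2)
g(N) = 8*N (g(N) = (-4*(-2))*N = 8*N)
l = 1/356 (l = 1/(8*(6*6) + 68) = 1/(8*36 + 68) = 1/(288 + 68) = 1/356 ≈ 0.0028090)
n = 1/356 ≈ 0.0028090
n**2 = (1/356)**2 = 1/126736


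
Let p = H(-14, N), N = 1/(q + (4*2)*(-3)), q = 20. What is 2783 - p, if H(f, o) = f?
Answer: 2797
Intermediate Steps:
N = -¼ (N = 1/(20 + (4*2)*(-3)) = 1/(20 + 8*(-3)) = 1/(20 - 24) = 1/(-4) = -¼ ≈ -0.25000)
p = -14
2783 - p = 2783 - 1*(-14) = 2783 + 14 = 2797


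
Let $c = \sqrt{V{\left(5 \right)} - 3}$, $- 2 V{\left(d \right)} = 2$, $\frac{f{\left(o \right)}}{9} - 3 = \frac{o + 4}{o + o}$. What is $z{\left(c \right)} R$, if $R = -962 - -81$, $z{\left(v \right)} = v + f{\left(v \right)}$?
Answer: $- \frac{55503}{2} + 6167 i \approx -27752.0 + 6167.0 i$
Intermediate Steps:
$f{\left(o \right)} = 27 + \frac{9 \left(4 + o\right)}{2 o}$ ($f{\left(o \right)} = 27 + 9 \frac{o + 4}{o + o} = 27 + 9 \frac{4 + o}{2 o} = 27 + \frac{9 \left(4 + o\right)}{2 o}$)
$V{\left(d \right)} = -1$ ($V{\left(d \right)} = \left(- \frac{1}{2}\right) 2 = -1$)
$c = 2 i$ ($c = \sqrt{-1 - 3} = \sqrt{-4} = 2 i \approx 2.0 i$)
$z{\left(v \right)} = \frac{63}{2} + v + \frac{18}{v}$ ($z{\left(v \right)} = v + \left(\frac{63}{2} + \frac{18}{v}\right) = \frac{63}{2} + v + \frac{18}{v}$)
$R = -881$ ($R = -962 + 81 = -881$)
$z{\left(c \right)} R = \left(\frac{63}{2} + 2 i + \frac{18}{2 i}\right) \left(-881\right) = \left(\frac{63}{2} + 2 i + 18 \left(- \frac{i}{2}\right)\right) \left(-881\right) = \left(\frac{63}{2} + 2 i - 9 i\right) \left(-881\right) = \left(\frac{63}{2} - 7 i\right) \left(-881\right) = - \frac{55503}{2} + 6167 i$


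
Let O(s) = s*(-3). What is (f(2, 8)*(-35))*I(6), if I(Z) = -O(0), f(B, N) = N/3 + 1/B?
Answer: 0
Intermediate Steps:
O(s) = -3*s
f(B, N) = 1/B + N/3 (f(B, N) = N*(⅓) + 1/B = N/3 + 1/B = 1/B + N/3)
I(Z) = 0 (I(Z) = -(-3)*0 = -1*0 = 0)
(f(2, 8)*(-35))*I(6) = ((1/2 + (⅓)*8)*(-35))*0 = ((½ + 8/3)*(-35))*0 = ((19/6)*(-35))*0 = -665/6*0 = 0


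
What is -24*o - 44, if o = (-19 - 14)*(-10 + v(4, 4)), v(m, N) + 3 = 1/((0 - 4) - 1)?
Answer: -52492/5 ≈ -10498.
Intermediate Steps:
v(m, N) = -16/5 (v(m, N) = -3 + 1/((0 - 4) - 1) = -3 + 1/(-4 - 1) = -3 + 1/(-5) = -3 - ⅕ = -16/5)
o = 2178/5 (o = (-19 - 14)*(-10 - 16/5) = -33*(-66/5) = 2178/5 ≈ 435.60)
-24*o - 44 = -24*2178/5 - 44 = -52272/5 - 44 = -52492/5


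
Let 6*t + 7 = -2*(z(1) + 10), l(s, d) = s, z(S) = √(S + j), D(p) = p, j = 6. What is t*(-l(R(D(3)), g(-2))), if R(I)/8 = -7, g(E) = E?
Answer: -252 - 56*√7/3 ≈ -301.39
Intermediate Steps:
z(S) = √(6 + S) (z(S) = √(S + 6) = √(6 + S))
R(I) = -56 (R(I) = 8*(-7) = -56)
t = -9/2 - √7/3 (t = -7/6 + (-2*(√(6 + 1) + 10))/6 = -7/6 + (-2*(√7 + 10))/6 = -7/6 + (-2*(10 + √7))/6 = -7/6 + (-20 - 2*√7)/6 = -7/6 + (-10/3 - √7/3) = -9/2 - √7/3 ≈ -5.3819)
t*(-l(R(D(3)), g(-2))) = (-9/2 - √7/3)*(-1*(-56)) = (-9/2 - √7/3)*56 = -252 - 56*√7/3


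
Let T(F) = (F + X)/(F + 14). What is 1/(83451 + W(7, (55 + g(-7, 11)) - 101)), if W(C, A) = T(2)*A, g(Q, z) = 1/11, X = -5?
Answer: 176/14688891 ≈ 1.1982e-5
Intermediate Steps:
g(Q, z) = 1/11
T(F) = (-5 + F)/(14 + F) (T(F) = (F - 5)/(F + 14) = (-5 + F)/(14 + F))
W(C, A) = -3*A/16 (W(C, A) = ((-5 + 2)/(14 + 2))*A = (-3/16)*A = ((1/16)*(-3))*A = -3*A/16)
1/(83451 + W(7, (55 + g(-7, 11)) - 101)) = 1/(83451 - 3*((55 + 1/11) - 101)/16) = 1/(83451 - 3*(606/11 - 101)/16) = 1/(83451 - 3/16*(-505/11)) = 1/(83451 + 1515/176) = 1/(14688891/176) = 176/14688891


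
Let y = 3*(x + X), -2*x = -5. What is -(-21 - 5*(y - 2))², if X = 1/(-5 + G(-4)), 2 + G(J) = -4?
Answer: -1075369/484 ≈ -2221.8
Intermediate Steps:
x = 5/2 (x = -½*(-5) = 5/2 ≈ 2.5000)
G(J) = -6 (G(J) = -2 - 4 = -6)
X = -1/11 (X = 1/(-5 - 6) = 1/(-11) = -1/11 ≈ -0.090909)
y = 159/22 (y = 3*(5/2 - 1/11) = 3*(53/22) = 159/22 ≈ 7.2273)
-(-21 - 5*(y - 2))² = -(-21 - 5*(159/22 - 2))² = -(-21 - 5*115/22)² = -(-21 - 575/22)² = -(-1037/22)² = -1*1075369/484 = -1075369/484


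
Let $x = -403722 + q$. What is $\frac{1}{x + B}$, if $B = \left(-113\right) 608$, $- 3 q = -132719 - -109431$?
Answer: $- \frac{3}{1393990} \approx -2.1521 \cdot 10^{-6}$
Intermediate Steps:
$q = \frac{23288}{3}$ ($q = - \frac{-132719 - -109431}{3} = - \frac{-132719 + 109431}{3} = \left(- \frac{1}{3}\right) \left(-23288\right) = \frac{23288}{3} \approx 7762.7$)
$x = - \frac{1187878}{3}$ ($x = -403722 + \frac{23288}{3} = - \frac{1187878}{3} \approx -3.9596 \cdot 10^{5}$)
$B = -68704$
$\frac{1}{x + B} = \frac{1}{- \frac{1187878}{3} - 68704} = \frac{1}{- \frac{1393990}{3}} = - \frac{3}{1393990}$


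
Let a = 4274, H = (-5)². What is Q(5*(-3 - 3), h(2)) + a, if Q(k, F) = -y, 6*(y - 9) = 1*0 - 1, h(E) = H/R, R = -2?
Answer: 25591/6 ≈ 4265.2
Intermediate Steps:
H = 25
h(E) = -25/2 (h(E) = 25/(-2) = 25*(-½) = -25/2)
y = 53/6 (y = 9 + (1*0 - 1)/6 = 9 + (0 - 1)/6 = 9 + (⅙)*(-1) = 9 - ⅙ = 53/6 ≈ 8.8333)
Q(k, F) = -53/6 (Q(k, F) = -1*53/6 = -53/6)
Q(5*(-3 - 3), h(2)) + a = -53/6 + 4274 = 25591/6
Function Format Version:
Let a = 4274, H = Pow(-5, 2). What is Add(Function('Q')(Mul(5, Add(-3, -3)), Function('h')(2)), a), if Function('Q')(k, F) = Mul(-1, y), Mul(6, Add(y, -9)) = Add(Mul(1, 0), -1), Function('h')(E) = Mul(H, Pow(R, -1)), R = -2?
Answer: Rational(25591, 6) ≈ 4265.2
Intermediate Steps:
H = 25
Function('h')(E) = Rational(-25, 2) (Function('h')(E) = Mul(25, Pow(-2, -1)) = Mul(25, Rational(-1, 2)) = Rational(-25, 2))
y = Rational(53, 6) (y = Add(9, Mul(Rational(1, 6), Add(Mul(1, 0), -1))) = Add(9, Mul(Rational(1, 6), Add(0, -1))) = Add(9, Mul(Rational(1, 6), -1)) = Add(9, Rational(-1, 6)) = Rational(53, 6) ≈ 8.8333)
Function('Q')(k, F) = Rational(-53, 6) (Function('Q')(k, F) = Mul(-1, Rational(53, 6)) = Rational(-53, 6))
Add(Function('Q')(Mul(5, Add(-3, -3)), Function('h')(2)), a) = Add(Rational(-53, 6), 4274) = Rational(25591, 6)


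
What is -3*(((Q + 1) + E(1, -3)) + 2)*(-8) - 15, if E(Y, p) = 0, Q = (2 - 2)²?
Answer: 57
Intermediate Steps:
Q = 0 (Q = 0² = 0)
-3*(((Q + 1) + E(1, -3)) + 2)*(-8) - 15 = -3*(((0 + 1) + 0) + 2)*(-8) - 15 = -3*((1 + 0) + 2)*(-8) - 15 = -3*(1 + 2)*(-8) - 15 = -3*3*(-8) - 15 = -9*(-8) - 15 = 72 - 15 = 57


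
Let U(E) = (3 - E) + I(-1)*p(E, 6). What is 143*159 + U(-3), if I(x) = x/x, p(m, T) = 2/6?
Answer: 68230/3 ≈ 22743.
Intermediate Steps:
p(m, T) = ⅓ (p(m, T) = 2*(⅙) = ⅓)
I(x) = 1
U(E) = 10/3 - E (U(E) = (3 - E) + 1*(⅓) = (3 - E) + ⅓ = 10/3 - E)
143*159 + U(-3) = 143*159 + (10/3 - 1*(-3)) = 22737 + (10/3 + 3) = 22737 + 19/3 = 68230/3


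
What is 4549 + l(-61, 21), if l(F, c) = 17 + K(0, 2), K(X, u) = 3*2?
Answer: 4572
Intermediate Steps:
K(X, u) = 6
l(F, c) = 23 (l(F, c) = 17 + 6 = 23)
4549 + l(-61, 21) = 4549 + 23 = 4572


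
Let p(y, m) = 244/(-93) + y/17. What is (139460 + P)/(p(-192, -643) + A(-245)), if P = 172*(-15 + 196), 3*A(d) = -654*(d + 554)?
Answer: -134852976/53260663 ≈ -2.5319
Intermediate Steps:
A(d) = -120772 - 218*d (A(d) = (-654*(d + 554))/3 = (-654*(554 + d))/3 = (-362316 - 654*d)/3 = -120772 - 218*d)
p(y, m) = -244/93 + y/17 (p(y, m) = 244*(-1/93) + y*(1/17) = -244/93 + y/17)
P = 31132 (P = 172*181 = 31132)
(139460 + P)/(p(-192, -643) + A(-245)) = (139460 + 31132)/((-244/93 + (1/17)*(-192)) + (-120772 - 218*(-245))) = 170592/((-244/93 - 192/17) + (-120772 + 53410)) = 170592/(-22004/1581 - 67362) = 170592/(-106521326/1581) = 170592*(-1581/106521326) = -134852976/53260663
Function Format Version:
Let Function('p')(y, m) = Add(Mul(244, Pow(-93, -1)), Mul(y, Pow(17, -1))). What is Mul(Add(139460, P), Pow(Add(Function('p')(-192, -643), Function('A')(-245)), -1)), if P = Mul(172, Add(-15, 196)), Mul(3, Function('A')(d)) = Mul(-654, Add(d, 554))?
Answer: Rational(-134852976, 53260663) ≈ -2.5319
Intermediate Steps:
Function('A')(d) = Add(-120772, Mul(-218, d)) (Function('A')(d) = Mul(Rational(1, 3), Mul(-654, Add(d, 554))) = Mul(Rational(1, 3), Mul(-654, Add(554, d))) = Mul(Rational(1, 3), Add(-362316, Mul(-654, d))) = Add(-120772, Mul(-218, d)))
Function('p')(y, m) = Add(Rational(-244, 93), Mul(Rational(1, 17), y)) (Function('p')(y, m) = Add(Mul(244, Rational(-1, 93)), Mul(y, Rational(1, 17))) = Add(Rational(-244, 93), Mul(Rational(1, 17), y)))
P = 31132 (P = Mul(172, 181) = 31132)
Mul(Add(139460, P), Pow(Add(Function('p')(-192, -643), Function('A')(-245)), -1)) = Mul(Add(139460, 31132), Pow(Add(Add(Rational(-244, 93), Mul(Rational(1, 17), -192)), Add(-120772, Mul(-218, -245))), -1)) = Mul(170592, Pow(Add(Add(Rational(-244, 93), Rational(-192, 17)), Add(-120772, 53410)), -1)) = Mul(170592, Pow(Add(Rational(-22004, 1581), -67362), -1)) = Mul(170592, Pow(Rational(-106521326, 1581), -1)) = Mul(170592, Rational(-1581, 106521326)) = Rational(-134852976, 53260663)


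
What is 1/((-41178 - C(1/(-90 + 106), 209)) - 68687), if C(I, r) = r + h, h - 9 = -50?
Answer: -1/110033 ≈ -9.0882e-6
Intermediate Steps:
h = -41 (h = 9 - 50 = -41)
C(I, r) = -41 + r (C(I, r) = r - 41 = -41 + r)
1/((-41178 - C(1/(-90 + 106), 209)) - 68687) = 1/((-41178 - (-41 + 209)) - 68687) = 1/((-41178 - 1*168) - 68687) = 1/((-41178 - 168) - 68687) = 1/(-41346 - 68687) = 1/(-110033) = -1/110033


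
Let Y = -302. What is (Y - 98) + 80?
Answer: -320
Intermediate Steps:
(Y - 98) + 80 = (-302 - 98) + 80 = -400 + 80 = -320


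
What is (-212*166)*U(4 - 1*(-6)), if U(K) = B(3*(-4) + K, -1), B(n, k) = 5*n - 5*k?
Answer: 175960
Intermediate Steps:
B(n, k) = -5*k + 5*n
U(K) = -55 + 5*K (U(K) = -5*(-1) + 5*(3*(-4) + K) = 5 + 5*(-12 + K) = 5 + (-60 + 5*K) = -55 + 5*K)
(-212*166)*U(4 - 1*(-6)) = (-212*166)*(-55 + 5*(4 - 1*(-6))) = -35192*(-55 + 5*(4 + 6)) = -35192*(-55 + 5*10) = -35192*(-55 + 50) = -35192*(-5) = 175960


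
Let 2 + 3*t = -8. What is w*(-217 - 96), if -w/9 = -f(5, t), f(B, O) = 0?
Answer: 0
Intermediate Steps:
t = -10/3 (t = -⅔ + (⅓)*(-8) = -⅔ - 8/3 = -10/3 ≈ -3.3333)
w = 0 (w = -(-9)*0 = -9*0 = 0)
w*(-217 - 96) = 0*(-217 - 96) = 0*(-313) = 0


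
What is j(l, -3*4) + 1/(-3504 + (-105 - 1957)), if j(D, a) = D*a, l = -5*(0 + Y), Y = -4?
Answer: -1335841/5566 ≈ -240.00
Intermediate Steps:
l = 20 (l = -5*(0 - 4) = -5*(-4) = 20)
j(l, -3*4) + 1/(-3504 + (-105 - 1957)) = 20*(-3*4) + 1/(-3504 + (-105 - 1957)) = 20*(-12) + 1/(-3504 - 2062) = -240 + 1/(-5566) = -240 - 1/5566 = -1335841/5566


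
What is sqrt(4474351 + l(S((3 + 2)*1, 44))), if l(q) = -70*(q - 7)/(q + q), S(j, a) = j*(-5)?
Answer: 19*sqrt(309855)/5 ≈ 2115.3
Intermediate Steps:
S(j, a) = -5*j
l(q) = -35*(-7 + q)/q (l(q) = -70*(-7 + q)/(2*q) = -70*(-7 + q)*1/(2*q) = -35*(-7 + q)/q)
sqrt(4474351 + l(S((3 + 2)*1, 44))) = sqrt(4474351 + (-35 + 245/((-5*(3 + 2))))) = sqrt(4474351 + (-35 + 245/((-25)))) = sqrt(4474351 + (-35 + 245/((-5*5)))) = sqrt(4474351 + (-35 + 245/(-25))) = sqrt(4474351 + (-35 + 245*(-1/25))) = sqrt(4474351 + (-35 - 49/5)) = sqrt(4474351 - 224/5) = sqrt(22371531/5) = 19*sqrt(309855)/5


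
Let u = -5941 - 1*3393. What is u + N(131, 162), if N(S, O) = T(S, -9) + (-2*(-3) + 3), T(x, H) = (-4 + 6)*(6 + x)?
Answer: -9051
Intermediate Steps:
T(x, H) = 12 + 2*x (T(x, H) = 2*(6 + x) = 12 + 2*x)
u = -9334 (u = -5941 - 3393 = -9334)
N(S, O) = 21 + 2*S (N(S, O) = (12 + 2*S) + (-2*(-3) + 3) = (12 + 2*S) + (6 + 3) = (12 + 2*S) + 9 = 21 + 2*S)
u + N(131, 162) = -9334 + (21 + 2*131) = -9334 + (21 + 262) = -9334 + 283 = -9051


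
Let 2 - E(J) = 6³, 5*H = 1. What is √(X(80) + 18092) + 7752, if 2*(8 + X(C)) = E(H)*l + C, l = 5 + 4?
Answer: 7883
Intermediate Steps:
H = ⅕ (H = (⅕)*1 = ⅕ ≈ 0.20000)
l = 9
E(J) = -214 (E(J) = 2 - 1*6³ = 2 - 1*216 = 2 - 216 = -214)
X(C) = -971 + C/2 (X(C) = -8 + (-214*9 + C)/2 = -8 + (-1926 + C)/2 = -8 + (-963 + C/2) = -971 + C/2)
√(X(80) + 18092) + 7752 = √((-971 + (½)*80) + 18092) + 7752 = √((-971 + 40) + 18092) + 7752 = √(-931 + 18092) + 7752 = √17161 + 7752 = 131 + 7752 = 7883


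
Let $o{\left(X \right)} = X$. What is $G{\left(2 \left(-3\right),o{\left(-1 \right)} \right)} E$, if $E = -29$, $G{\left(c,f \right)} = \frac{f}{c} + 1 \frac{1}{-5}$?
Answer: $\frac{29}{30} \approx 0.96667$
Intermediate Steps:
$G{\left(c,f \right)} = - \frac{1}{5} + \frac{f}{c}$ ($G{\left(c,f \right)} = \frac{f}{c} + 1 \left(- \frac{1}{5}\right) = \frac{f}{c} - \frac{1}{5} = - \frac{1}{5} + \frac{f}{c}$)
$G{\left(2 \left(-3\right),o{\left(-1 \right)} \right)} E = \frac{-1 - \frac{2 \left(-3\right)}{5}}{2 \left(-3\right)} \left(-29\right) = \frac{-1 - - \frac{6}{5}}{-6} \left(-29\right) = - \frac{-1 + \frac{6}{5}}{6} \left(-29\right) = \left(- \frac{1}{6}\right) \frac{1}{5} \left(-29\right) = \left(- \frac{1}{30}\right) \left(-29\right) = \frac{29}{30}$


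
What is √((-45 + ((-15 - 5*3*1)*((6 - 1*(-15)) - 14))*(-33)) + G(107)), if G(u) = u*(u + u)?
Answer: √29783 ≈ 172.58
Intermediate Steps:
G(u) = 2*u² (G(u) = u*(2*u) = 2*u²)
√((-45 + ((-15 - 5*3*1)*((6 - 1*(-15)) - 14))*(-33)) + G(107)) = √((-45 + ((-15 - 5*3*1)*((6 - 1*(-15)) - 14))*(-33)) + 2*107²) = √((-45 + ((-15 - 15*1)*((6 + 15) - 14))*(-33)) + 2*11449) = √((-45 + ((-15 - 15)*(21 - 14))*(-33)) + 22898) = √((-45 - 30*7*(-33)) + 22898) = √((-45 - 210*(-33)) + 22898) = √((-45 + 6930) + 22898) = √(6885 + 22898) = √29783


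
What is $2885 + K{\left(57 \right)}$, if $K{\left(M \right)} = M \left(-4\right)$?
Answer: $2657$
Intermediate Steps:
$K{\left(M \right)} = - 4 M$
$2885 + K{\left(57 \right)} = 2885 - 228 = 2657$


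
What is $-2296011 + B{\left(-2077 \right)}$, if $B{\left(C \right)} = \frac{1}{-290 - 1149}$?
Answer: $- \frac{3303959830}{1439} \approx -2.296 \cdot 10^{6}$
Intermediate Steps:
$B{\left(C \right)} = - \frac{1}{1439}$ ($B{\left(C \right)} = \frac{1}{-1439} = - \frac{1}{1439}$)
$-2296011 + B{\left(-2077 \right)} = -2296011 - \frac{1}{1439} = - \frac{3303959830}{1439}$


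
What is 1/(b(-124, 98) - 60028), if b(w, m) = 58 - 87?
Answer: -1/60057 ≈ -1.6651e-5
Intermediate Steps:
b(w, m) = -29
1/(b(-124, 98) - 60028) = 1/(-29 - 60028) = 1/(-60057) = -1/60057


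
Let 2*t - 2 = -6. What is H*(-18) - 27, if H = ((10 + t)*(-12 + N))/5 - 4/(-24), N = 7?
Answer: 114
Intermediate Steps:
t = -2 (t = 1 + (1/2)*(-6) = 1 - 3 = -2)
H = -47/6 (H = ((10 - 2)*(-12 + 7))/5 - 4/(-24) = (8*(-5))*(1/5) - 4*(-1/24) = -40*1/5 + 1/6 = -8 + 1/6 = -47/6 ≈ -7.8333)
H*(-18) - 27 = -47/6*(-18) - 27 = 141 - 27 = 114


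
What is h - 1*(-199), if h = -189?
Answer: 10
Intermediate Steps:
h - 1*(-199) = -189 - 1*(-199) = -189 + 199 = 10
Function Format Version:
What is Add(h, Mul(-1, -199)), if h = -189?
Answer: 10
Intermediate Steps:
Add(h, Mul(-1, -199)) = Add(-189, Mul(-1, -199)) = Add(-189, 199) = 10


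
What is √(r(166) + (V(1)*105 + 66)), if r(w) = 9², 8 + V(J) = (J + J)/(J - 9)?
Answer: I*√2877/2 ≈ 26.819*I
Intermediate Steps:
V(J) = -8 + 2*J/(-9 + J) (V(J) = -8 + (J + J)/(J - 9) = -8 + (2*J)/(-9 + J) = -8 + 2*J/(-9 + J))
r(w) = 81
√(r(166) + (V(1)*105 + 66)) = √(81 + ((6*(12 - 1*1)/(-9 + 1))*105 + 66)) = √(81 + ((6*(12 - 1)/(-8))*105 + 66)) = √(81 + ((6*(-⅛)*11)*105 + 66)) = √(81 + (-33/4*105 + 66)) = √(81 + (-3465/4 + 66)) = √(81 - 3201/4) = √(-2877/4) = I*√2877/2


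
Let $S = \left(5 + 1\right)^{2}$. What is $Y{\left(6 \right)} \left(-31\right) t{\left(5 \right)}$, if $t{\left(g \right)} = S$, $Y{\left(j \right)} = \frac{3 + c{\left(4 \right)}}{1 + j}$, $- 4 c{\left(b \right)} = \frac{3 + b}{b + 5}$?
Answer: $- \frac{3131}{7} \approx -447.29$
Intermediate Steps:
$c{\left(b \right)} = - \frac{3 + b}{4 \left(5 + b\right)}$ ($c{\left(b \right)} = - \frac{\left(3 + b\right) \frac{1}{b + 5}}{4} = - \frac{\left(3 + b\right) \frac{1}{5 + b}}{4} = - \frac{\frac{1}{5 + b} \left(3 + b\right)}{4} = - \frac{3 + b}{4 \left(5 + b\right)}$)
$Y{\left(j \right)} = \frac{101}{36 \left(1 + j\right)}$ ($Y{\left(j \right)} = \frac{3 + \frac{-3 - 4}{4 \left(5 + 4\right)}}{1 + j} = \frac{3 + \frac{-3 - 4}{4 \cdot 9}}{1 + j} = \frac{3 + \frac{1}{4} \cdot \frac{1}{9} \left(-7\right)}{1 + j} = \frac{3 - \frac{7}{36}}{1 + j} = \frac{101}{36 \left(1 + j\right)}$)
$S = 36$ ($S = 6^{2} = 36$)
$t{\left(g \right)} = 36$
$Y{\left(6 \right)} \left(-31\right) t{\left(5 \right)} = \frac{101}{36 \left(1 + 6\right)} \left(-31\right) 36 = \frac{101}{36 \cdot 7} \left(-31\right) 36 = \frac{101}{36} \cdot \frac{1}{7} \left(-31\right) 36 = \frac{101}{252} \left(-31\right) 36 = \left(- \frac{3131}{252}\right) 36 = - \frac{3131}{7}$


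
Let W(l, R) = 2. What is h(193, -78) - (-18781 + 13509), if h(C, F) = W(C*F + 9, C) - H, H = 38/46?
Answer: 121283/23 ≈ 5273.2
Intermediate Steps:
H = 19/23 (H = 38*(1/46) = 19/23 ≈ 0.82609)
h(C, F) = 27/23 (h(C, F) = 2 - 1*19/23 = 2 - 19/23 = 27/23)
h(193, -78) - (-18781 + 13509) = 27/23 - (-18781 + 13509) = 27/23 - 1*(-5272) = 27/23 + 5272 = 121283/23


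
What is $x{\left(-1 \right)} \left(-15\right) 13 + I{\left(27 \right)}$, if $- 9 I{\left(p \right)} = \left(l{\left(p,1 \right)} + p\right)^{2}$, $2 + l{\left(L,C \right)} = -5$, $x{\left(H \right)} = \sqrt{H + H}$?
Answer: $- \frac{400}{9} - 195 i \sqrt{2} \approx -44.444 - 275.77 i$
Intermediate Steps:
$x{\left(H \right)} = \sqrt{2} \sqrt{H}$ ($x{\left(H \right)} = \sqrt{2 H} = \sqrt{2} \sqrt{H}$)
$l{\left(L,C \right)} = -7$ ($l{\left(L,C \right)} = -2 - 5 = -7$)
$I{\left(p \right)} = - \frac{\left(-7 + p\right)^{2}}{9}$
$x{\left(-1 \right)} \left(-15\right) 13 + I{\left(27 \right)} = \sqrt{2} \sqrt{-1} \left(-15\right) 13 - \frac{\left(-7 + 27\right)^{2}}{9} = \sqrt{2} i \left(-15\right) 13 - \frac{20^{2}}{9} = i \sqrt{2} \left(-15\right) 13 - \frac{400}{9} = - 15 i \sqrt{2} \cdot 13 - \frac{400}{9} = - 195 i \sqrt{2} - \frac{400}{9} = - \frac{400}{9} - 195 i \sqrt{2}$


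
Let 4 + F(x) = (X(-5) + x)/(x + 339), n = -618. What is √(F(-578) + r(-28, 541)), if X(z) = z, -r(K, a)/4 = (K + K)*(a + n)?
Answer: I*√985312155/239 ≈ 131.34*I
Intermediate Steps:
r(K, a) = -8*K*(-618 + a) (r(K, a) = -4*(K + K)*(a - 618) = -4*2*K*(-618 + a) = -8*K*(-618 + a))
F(x) = -4 + (-5 + x)/(339 + x) (F(x) = -4 + (-5 + x)/(x + 339) = -4 + (-5 + x)/(339 + x))
√(F(-578) + r(-28, 541)) = √((-1361 - 3*(-578))/(339 - 578) + 8*(-28)*(618 - 1*541)) = √((-1361 + 1734)/(-239) + 8*(-28)*(618 - 541)) = √(-1/239*373 + 8*(-28)*77) = √(-373/239 - 17248) = √(-4122645/239) = I*√985312155/239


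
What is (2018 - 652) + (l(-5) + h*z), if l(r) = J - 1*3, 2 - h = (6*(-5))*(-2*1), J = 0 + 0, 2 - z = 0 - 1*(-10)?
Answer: 1827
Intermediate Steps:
z = -8 (z = 2 - (0 - 1*(-10)) = 2 - (0 + 10) = 2 - 1*10 = 2 - 10 = -8)
J = 0
h = -58 (h = 2 - 6*(-5)*(-2*1) = 2 - (-30)*(-2) = 2 - 1*60 = 2 - 60 = -58)
l(r) = -3 (l(r) = 0 - 1*3 = 0 - 3 = -3)
(2018 - 652) + (l(-5) + h*z) = (2018 - 652) + (-3 - 58*(-8)) = 1366 + (-3 + 464) = 1366 + 461 = 1827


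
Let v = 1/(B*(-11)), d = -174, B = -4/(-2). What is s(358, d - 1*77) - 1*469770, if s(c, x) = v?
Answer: -10334941/22 ≈ -4.6977e+5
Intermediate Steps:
B = 2 (B = -4*(-1/2) = 2)
v = -1/22 (v = 1/(2*(-11)) = 1/(-22) = -1/22 ≈ -0.045455)
s(c, x) = -1/22
s(358, d - 1*77) - 1*469770 = -1/22 - 1*469770 = -1/22 - 469770 = -10334941/22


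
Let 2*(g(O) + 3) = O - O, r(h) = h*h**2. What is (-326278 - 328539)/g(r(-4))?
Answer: 654817/3 ≈ 2.1827e+5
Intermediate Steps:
r(h) = h**3
g(O) = -3 (g(O) = -3 + (O - O)/2 = -3 + (1/2)*0 = -3 + 0 = -3)
(-326278 - 328539)/g(r(-4)) = (-326278 - 328539)/(-3) = -654817*(-1/3) = 654817/3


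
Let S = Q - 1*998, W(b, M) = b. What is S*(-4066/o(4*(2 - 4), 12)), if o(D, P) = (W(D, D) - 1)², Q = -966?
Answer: 7985624/81 ≈ 98588.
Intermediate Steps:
o(D, P) = (-1 + D)² (o(D, P) = (D - 1)² = (-1 + D)²)
S = -1964 (S = -966 - 1*998 = -966 - 998 = -1964)
S*(-4066/o(4*(2 - 4), 12)) = -(-7985624)/((-1 + 4*(2 - 4))²) = -(-7985624)/((-1 + 4*(-2))²) = -(-7985624)/((-1 - 8)²) = -(-7985624)/((-9)²) = -(-7985624)/81 = -1964*(-4066/81) = 7985624/81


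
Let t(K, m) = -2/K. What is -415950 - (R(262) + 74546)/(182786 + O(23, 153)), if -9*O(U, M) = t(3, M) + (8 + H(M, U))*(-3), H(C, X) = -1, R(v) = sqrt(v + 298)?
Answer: -2052834640392/4935287 - 108*sqrt(35)/4935287 ≈ -4.1595e+5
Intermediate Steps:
R(v) = sqrt(298 + v)
O(U, M) = 65/27 (O(U, M) = -(-2/3 + (8 - 1)*(-3))/9 = -(-2*1/3 + 7*(-3))/9 = -(-2/3 - 21)/9 = -1/9*(-65/3) = 65/27)
-415950 - (R(262) + 74546)/(182786 + O(23, 153)) = -415950 - (sqrt(298 + 262) + 74546)/(182786 + 65/27) = -415950 - (sqrt(560) + 74546)/4935287/27 = -415950 - (4*sqrt(35) + 74546)*27/4935287 = -415950 - (74546 + 4*sqrt(35))*27/4935287 = -415950 - (2012742/4935287 + 108*sqrt(35)/4935287) = -415950 + (-2012742/4935287 - 108*sqrt(35)/4935287) = -2052834640392/4935287 - 108*sqrt(35)/4935287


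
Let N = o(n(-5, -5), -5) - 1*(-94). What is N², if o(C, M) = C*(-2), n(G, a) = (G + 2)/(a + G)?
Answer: 218089/25 ≈ 8723.6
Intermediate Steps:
n(G, a) = (2 + G)/(G + a)
o(C, M) = -2*C
N = 467/5 (N = -2*(2 - 5)/(-5 - 5) - 1*(-94) = -2*(-3)/(-10) + 94 = -(-1)*(-3)/5 + 94 = -2*3/10 + 94 = -⅗ + 94 = 467/5 ≈ 93.400)
N² = (467/5)² = 218089/25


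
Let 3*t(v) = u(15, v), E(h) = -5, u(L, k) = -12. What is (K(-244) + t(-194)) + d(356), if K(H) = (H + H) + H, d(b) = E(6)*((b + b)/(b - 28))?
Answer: -30621/41 ≈ -746.85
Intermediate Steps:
t(v) = -4 (t(v) = (⅓)*(-12) = -4)
d(b) = -10*b/(-28 + b) (d(b) = -5*(b + b)/(b - 28) = -5*2*b/(-28 + b) = -10*b/(-28 + b))
K(H) = 3*H (K(H) = 2*H + H = 3*H)
(K(-244) + t(-194)) + d(356) = (3*(-244) - 4) - 10*356/(-28 + 356) = (-732 - 4) - 10*356/328 = -736 - 10*356*1/328 = -736 - 445/41 = -30621/41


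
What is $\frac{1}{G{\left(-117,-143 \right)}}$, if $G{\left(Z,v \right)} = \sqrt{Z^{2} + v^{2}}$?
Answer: $\frac{\sqrt{202}}{2626} \approx 0.0054123$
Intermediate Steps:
$\frac{1}{G{\left(-117,-143 \right)}} = \frac{1}{\sqrt{\left(-117\right)^{2} + \left(-143\right)^{2}}} = \frac{1}{\sqrt{13689 + 20449}} = \frac{1}{\sqrt{34138}} = \frac{1}{13 \sqrt{202}} = \frac{\sqrt{202}}{2626}$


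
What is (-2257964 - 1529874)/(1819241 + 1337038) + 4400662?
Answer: 13889713268860/3156279 ≈ 4.4007e+6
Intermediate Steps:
(-2257964 - 1529874)/(1819241 + 1337038) + 4400662 = -3787838/3156279 + 4400662 = 13889713268860/3156279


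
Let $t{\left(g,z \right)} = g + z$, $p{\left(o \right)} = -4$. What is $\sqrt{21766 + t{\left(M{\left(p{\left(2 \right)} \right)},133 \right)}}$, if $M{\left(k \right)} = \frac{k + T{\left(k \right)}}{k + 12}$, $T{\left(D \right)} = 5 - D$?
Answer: $\frac{\sqrt{350394}}{4} \approx 147.99$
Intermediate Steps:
$M{\left(k \right)} = \frac{5}{12 + k}$ ($M{\left(k \right)} = \frac{k - \left(-5 + k\right)}{k + 12} = \frac{5}{12 + k}$)
$\sqrt{21766 + t{\left(M{\left(p{\left(2 \right)} \right)},133 \right)}} = \sqrt{21766 + \left(\frac{5}{12 - 4} + 133\right)} = \sqrt{21766 + \left(\frac{5}{8} + 133\right)} = \sqrt{21766 + \frac{1069}{8}} = \sqrt{\frac{175197}{8}} = \frac{\sqrt{350394}}{4}$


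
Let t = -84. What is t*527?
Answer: -44268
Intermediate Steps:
t*527 = -84*527 = -44268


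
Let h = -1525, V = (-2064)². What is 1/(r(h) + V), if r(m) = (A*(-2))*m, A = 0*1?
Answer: 1/4260096 ≈ 2.3474e-7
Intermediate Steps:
A = 0
V = 4260096
r(m) = 0 (r(m) = (0*(-2))*m = 0*m = 0)
1/(r(h) + V) = 1/(0 + 4260096) = 1/4260096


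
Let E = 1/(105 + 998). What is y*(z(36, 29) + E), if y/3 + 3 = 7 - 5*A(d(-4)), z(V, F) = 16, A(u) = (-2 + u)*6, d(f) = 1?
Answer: 1800198/1103 ≈ 1632.1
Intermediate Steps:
A(u) = -12 + 6*u
E = 1/1103 ≈ 0.00090662
y = 102 (y = -9 + 3*(7 - 5*(-12 + 6*1)) = -9 + 3*(7 - 5*(-12 + 6)) = -9 + 3*(7 - 5*(-6)) = -9 + 3*(7 + 30) = -9 + 3*37 = -9 + 111 = 102)
y*(z(36, 29) + E) = 102*(16 + 1/1103) = 102*(17649/1103) = 1800198/1103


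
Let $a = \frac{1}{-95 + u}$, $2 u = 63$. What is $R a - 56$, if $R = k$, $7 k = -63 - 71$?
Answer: $- \frac{49516}{889} \approx -55.699$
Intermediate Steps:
$u = \frac{63}{2}$ ($u = \frac{1}{2} \cdot 63 = \frac{63}{2} \approx 31.5$)
$a = - \frac{2}{127}$ ($a = \frac{1}{-95 + \frac{63}{2}} = \frac{1}{- \frac{127}{2}} = - \frac{2}{127} \approx -0.015748$)
$k = - \frac{134}{7}$ ($k = \frac{-63 - 71}{7} = \frac{1}{7} \left(-134\right) = - \frac{134}{7} \approx -19.143$)
$R = - \frac{134}{7} \approx -19.143$
$R a - 56 = \left(- \frac{134}{7}\right) \left(- \frac{2}{127}\right) - 56 = \frac{268}{889} - 56 = - \frac{49516}{889}$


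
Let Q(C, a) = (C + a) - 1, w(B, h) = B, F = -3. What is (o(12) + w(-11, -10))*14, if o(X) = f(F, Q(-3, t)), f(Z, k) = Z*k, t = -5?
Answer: 224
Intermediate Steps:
Q(C, a) = -1 + C + a
o(X) = 27 (o(X) = -3*(-1 - 3 - 5) = -3*(-9) = 27)
(o(12) + w(-11, -10))*14 = (27 - 11)*14 = 16*14 = 224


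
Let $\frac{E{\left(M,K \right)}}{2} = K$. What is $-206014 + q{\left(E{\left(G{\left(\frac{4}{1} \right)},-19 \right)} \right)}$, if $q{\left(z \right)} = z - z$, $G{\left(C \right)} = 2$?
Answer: $-206014$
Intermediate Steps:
$E{\left(M,K \right)} = 2 K$
$q{\left(z \right)} = 0$
$-206014 + q{\left(E{\left(G{\left(\frac{4}{1} \right)},-19 \right)} \right)} = -206014 + 0 = -206014$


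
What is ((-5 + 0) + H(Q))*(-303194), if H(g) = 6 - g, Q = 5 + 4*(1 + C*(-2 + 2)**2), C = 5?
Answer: 2425552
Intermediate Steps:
Q = 9 (Q = 5 + 4*(1 + 5*(-2 + 2)**2) = 5 + 4*(1 + 5*0**2) = 5 + 4*(1 + 5*0) = 5 + 4*(1 + 0) = 5 + 4*1 = 5 + 4 = 9)
((-5 + 0) + H(Q))*(-303194) = ((-5 + 0) + (6 - 1*9))*(-303194) = (-5 + (6 - 9))*(-303194) = (-5 - 3)*(-303194) = -8*(-303194) = 2425552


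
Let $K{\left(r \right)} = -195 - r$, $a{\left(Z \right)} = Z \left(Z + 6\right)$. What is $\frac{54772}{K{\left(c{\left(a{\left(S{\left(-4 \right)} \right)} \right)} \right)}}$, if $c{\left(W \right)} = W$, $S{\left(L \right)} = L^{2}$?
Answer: $- \frac{54772}{547} \approx -100.13$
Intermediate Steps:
$a{\left(Z \right)} = Z \left(6 + Z\right)$
$\frac{54772}{K{\left(c{\left(a{\left(S{\left(-4 \right)} \right)} \right)} \right)}} = \frac{54772}{-195 - \left(-4\right)^{2} \left(6 + \left(-4\right)^{2}\right)} = \frac{54772}{-195 - 16 \left(6 + 16\right)} = \frac{54772}{-195 - 16 \cdot 22} = \frac{54772}{-195 - 352} = \frac{54772}{-547} = 54772 \left(- \frac{1}{547}\right) = - \frac{54772}{547}$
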